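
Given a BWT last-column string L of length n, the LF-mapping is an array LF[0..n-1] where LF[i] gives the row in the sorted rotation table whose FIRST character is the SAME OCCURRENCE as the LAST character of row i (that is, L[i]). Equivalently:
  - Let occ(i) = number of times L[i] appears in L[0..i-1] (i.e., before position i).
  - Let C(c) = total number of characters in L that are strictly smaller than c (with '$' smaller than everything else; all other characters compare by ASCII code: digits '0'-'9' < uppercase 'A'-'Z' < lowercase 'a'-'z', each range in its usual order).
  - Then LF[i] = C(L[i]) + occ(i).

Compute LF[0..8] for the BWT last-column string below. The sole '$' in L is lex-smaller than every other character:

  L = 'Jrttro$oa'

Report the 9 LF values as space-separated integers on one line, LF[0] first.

Answer: 1 5 7 8 6 3 0 4 2

Derivation:
Char counts: '$':1, 'J':1, 'a':1, 'o':2, 'r':2, 't':2
C (first-col start): C('$')=0, C('J')=1, C('a')=2, C('o')=3, C('r')=5, C('t')=7
L[0]='J': occ=0, LF[0]=C('J')+0=1+0=1
L[1]='r': occ=0, LF[1]=C('r')+0=5+0=5
L[2]='t': occ=0, LF[2]=C('t')+0=7+0=7
L[3]='t': occ=1, LF[3]=C('t')+1=7+1=8
L[4]='r': occ=1, LF[4]=C('r')+1=5+1=6
L[5]='o': occ=0, LF[5]=C('o')+0=3+0=3
L[6]='$': occ=0, LF[6]=C('$')+0=0+0=0
L[7]='o': occ=1, LF[7]=C('o')+1=3+1=4
L[8]='a': occ=0, LF[8]=C('a')+0=2+0=2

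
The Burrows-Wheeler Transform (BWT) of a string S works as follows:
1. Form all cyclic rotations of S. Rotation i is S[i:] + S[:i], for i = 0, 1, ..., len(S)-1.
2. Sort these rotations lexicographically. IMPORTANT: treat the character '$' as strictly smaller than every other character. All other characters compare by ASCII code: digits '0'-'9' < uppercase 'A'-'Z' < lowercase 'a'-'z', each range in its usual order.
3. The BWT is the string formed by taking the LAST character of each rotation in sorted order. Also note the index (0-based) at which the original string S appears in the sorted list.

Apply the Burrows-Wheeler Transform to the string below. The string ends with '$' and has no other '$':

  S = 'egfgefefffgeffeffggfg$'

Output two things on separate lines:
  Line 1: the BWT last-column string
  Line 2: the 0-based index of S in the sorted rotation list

All 22 rotations (rotation i = S[i:]+S[:i]):
  rot[0] = egfgefefffgeffeffggfg$
  rot[1] = gfgefefffgeffeffggfg$e
  rot[2] = fgefefffgeffeffggfg$eg
  rot[3] = gefefffgeffeffggfg$egf
  rot[4] = efefffgeffeffggfg$egfg
  rot[5] = fefffgeffeffggfg$egfge
  rot[6] = efffgeffeffggfg$egfgef
  rot[7] = fffgeffeffggfg$egfgefe
  rot[8] = ffgeffeffggfg$egfgefef
  rot[9] = fgeffeffggfg$egfgefeff
  rot[10] = geffeffggfg$egfgefefff
  rot[11] = effeffggfg$egfgefefffg
  rot[12] = ffeffggfg$egfgefefffge
  rot[13] = feffggfg$egfgefefffgef
  rot[14] = effggfg$egfgefefffgeff
  rot[15] = ffggfg$egfgefefffgeffe
  rot[16] = fggfg$egfgefefffgeffef
  rot[17] = ggfg$egfgefefffgeffeff
  rot[18] = gfg$egfgefefffgeffeffg
  rot[19] = fg$egfgefefffgeffeffgg
  rot[20] = g$egfgefefffgeffeffggf
  rot[21] = $egfgefefffgeffeffggfg
Sorted (with $ < everything):
  sorted[0] = $egfgefefffgeffeffggfg  (last char: 'g')
  sorted[1] = efefffgeffeffggfg$egfg  (last char: 'g')
  sorted[2] = effeffggfg$egfgefefffg  (last char: 'g')
  sorted[3] = efffgeffeffggfg$egfgef  (last char: 'f')
  sorted[4] = effggfg$egfgefefffgeff  (last char: 'f')
  sorted[5] = egfgefefffgeffeffggfg$  (last char: '$')
  sorted[6] = fefffgeffeffggfg$egfge  (last char: 'e')
  sorted[7] = feffggfg$egfgefefffgef  (last char: 'f')
  sorted[8] = ffeffggfg$egfgefefffge  (last char: 'e')
  sorted[9] = fffgeffeffggfg$egfgefe  (last char: 'e')
  sorted[10] = ffgeffeffggfg$egfgefef  (last char: 'f')
  sorted[11] = ffggfg$egfgefefffgeffe  (last char: 'e')
  sorted[12] = fg$egfgefefffgeffeffgg  (last char: 'g')
  sorted[13] = fgefefffgeffeffggfg$eg  (last char: 'g')
  sorted[14] = fgeffeffggfg$egfgefeff  (last char: 'f')
  sorted[15] = fggfg$egfgefefffgeffef  (last char: 'f')
  sorted[16] = g$egfgefefffgeffeffggf  (last char: 'f')
  sorted[17] = gefefffgeffeffggfg$egf  (last char: 'f')
  sorted[18] = geffeffggfg$egfgefefff  (last char: 'f')
  sorted[19] = gfg$egfgefefffgeffeffg  (last char: 'g')
  sorted[20] = gfgefefffgeffeffggfg$e  (last char: 'e')
  sorted[21] = ggfg$egfgefefffgeffeff  (last char: 'f')
Last column: gggff$efeefeggfffffgef
Original string S is at sorted index 5

Answer: gggff$efeefeggfffffgef
5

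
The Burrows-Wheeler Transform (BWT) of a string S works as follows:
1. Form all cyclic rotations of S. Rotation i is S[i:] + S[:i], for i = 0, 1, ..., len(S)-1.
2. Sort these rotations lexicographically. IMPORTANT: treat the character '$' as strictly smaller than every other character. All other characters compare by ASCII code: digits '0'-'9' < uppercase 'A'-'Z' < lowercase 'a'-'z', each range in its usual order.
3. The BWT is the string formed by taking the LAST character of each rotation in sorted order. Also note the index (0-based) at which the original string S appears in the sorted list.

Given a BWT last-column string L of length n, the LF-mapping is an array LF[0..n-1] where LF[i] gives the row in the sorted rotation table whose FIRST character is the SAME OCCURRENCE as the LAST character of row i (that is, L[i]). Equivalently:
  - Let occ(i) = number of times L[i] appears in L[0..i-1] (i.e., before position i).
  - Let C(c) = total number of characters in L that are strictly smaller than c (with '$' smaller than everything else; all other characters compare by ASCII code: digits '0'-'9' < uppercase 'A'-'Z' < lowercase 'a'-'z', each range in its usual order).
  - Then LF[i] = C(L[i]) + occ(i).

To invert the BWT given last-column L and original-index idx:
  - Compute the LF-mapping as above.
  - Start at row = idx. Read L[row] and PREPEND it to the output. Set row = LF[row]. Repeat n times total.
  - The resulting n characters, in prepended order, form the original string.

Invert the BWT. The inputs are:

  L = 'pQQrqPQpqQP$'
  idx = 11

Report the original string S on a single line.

LF mapping: 7 3 4 11 9 1 5 8 10 6 2 0
Walk LF starting at row 11, prepending L[row]:
  step 1: row=11, L[11]='$', prepend. Next row=LF[11]=0
  step 2: row=0, L[0]='p', prepend. Next row=LF[0]=7
  step 3: row=7, L[7]='p', prepend. Next row=LF[7]=8
  step 4: row=8, L[8]='q', prepend. Next row=LF[8]=10
  step 5: row=10, L[10]='P', prepend. Next row=LF[10]=2
  step 6: row=2, L[2]='Q', prepend. Next row=LF[2]=4
  step 7: row=4, L[4]='q', prepend. Next row=LF[4]=9
  step 8: row=9, L[9]='Q', prepend. Next row=LF[9]=6
  step 9: row=6, L[6]='Q', prepend. Next row=LF[6]=5
  step 10: row=5, L[5]='P', prepend. Next row=LF[5]=1
  step 11: row=1, L[1]='Q', prepend. Next row=LF[1]=3
  step 12: row=3, L[3]='r', prepend. Next row=LF[3]=11
Reversed output: rQPQQqQPqpp$

Answer: rQPQQqQPqpp$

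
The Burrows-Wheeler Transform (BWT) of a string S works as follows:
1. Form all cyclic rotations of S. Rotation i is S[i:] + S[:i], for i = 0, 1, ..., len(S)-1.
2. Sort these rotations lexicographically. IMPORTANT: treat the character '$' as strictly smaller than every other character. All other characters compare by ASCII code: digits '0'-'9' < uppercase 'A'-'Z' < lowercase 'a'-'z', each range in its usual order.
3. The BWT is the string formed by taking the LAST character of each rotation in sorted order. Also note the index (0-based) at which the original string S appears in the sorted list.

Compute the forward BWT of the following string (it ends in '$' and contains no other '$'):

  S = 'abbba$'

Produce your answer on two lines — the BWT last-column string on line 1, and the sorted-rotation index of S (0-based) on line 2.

Answer: ab$bba
2

Derivation:
All 6 rotations (rotation i = S[i:]+S[:i]):
  rot[0] = abbba$
  rot[1] = bbba$a
  rot[2] = bba$ab
  rot[3] = ba$abb
  rot[4] = a$abbb
  rot[5] = $abbba
Sorted (with $ < everything):
  sorted[0] = $abbba  (last char: 'a')
  sorted[1] = a$abbb  (last char: 'b')
  sorted[2] = abbba$  (last char: '$')
  sorted[3] = ba$abb  (last char: 'b')
  sorted[4] = bba$ab  (last char: 'b')
  sorted[5] = bbba$a  (last char: 'a')
Last column: ab$bba
Original string S is at sorted index 2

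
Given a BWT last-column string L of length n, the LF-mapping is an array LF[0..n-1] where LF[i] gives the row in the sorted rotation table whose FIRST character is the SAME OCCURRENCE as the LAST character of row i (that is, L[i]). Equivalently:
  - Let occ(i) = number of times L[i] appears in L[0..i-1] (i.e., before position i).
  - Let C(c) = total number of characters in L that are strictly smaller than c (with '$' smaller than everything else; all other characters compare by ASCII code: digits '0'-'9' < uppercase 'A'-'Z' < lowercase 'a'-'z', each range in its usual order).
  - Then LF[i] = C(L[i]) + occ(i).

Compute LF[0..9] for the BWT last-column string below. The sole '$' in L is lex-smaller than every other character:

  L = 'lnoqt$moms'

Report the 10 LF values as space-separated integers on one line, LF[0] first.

Char counts: '$':1, 'l':1, 'm':2, 'n':1, 'o':2, 'q':1, 's':1, 't':1
C (first-col start): C('$')=0, C('l')=1, C('m')=2, C('n')=4, C('o')=5, C('q')=7, C('s')=8, C('t')=9
L[0]='l': occ=0, LF[0]=C('l')+0=1+0=1
L[1]='n': occ=0, LF[1]=C('n')+0=4+0=4
L[2]='o': occ=0, LF[2]=C('o')+0=5+0=5
L[3]='q': occ=0, LF[3]=C('q')+0=7+0=7
L[4]='t': occ=0, LF[4]=C('t')+0=9+0=9
L[5]='$': occ=0, LF[5]=C('$')+0=0+0=0
L[6]='m': occ=0, LF[6]=C('m')+0=2+0=2
L[7]='o': occ=1, LF[7]=C('o')+1=5+1=6
L[8]='m': occ=1, LF[8]=C('m')+1=2+1=3
L[9]='s': occ=0, LF[9]=C('s')+0=8+0=8

Answer: 1 4 5 7 9 0 2 6 3 8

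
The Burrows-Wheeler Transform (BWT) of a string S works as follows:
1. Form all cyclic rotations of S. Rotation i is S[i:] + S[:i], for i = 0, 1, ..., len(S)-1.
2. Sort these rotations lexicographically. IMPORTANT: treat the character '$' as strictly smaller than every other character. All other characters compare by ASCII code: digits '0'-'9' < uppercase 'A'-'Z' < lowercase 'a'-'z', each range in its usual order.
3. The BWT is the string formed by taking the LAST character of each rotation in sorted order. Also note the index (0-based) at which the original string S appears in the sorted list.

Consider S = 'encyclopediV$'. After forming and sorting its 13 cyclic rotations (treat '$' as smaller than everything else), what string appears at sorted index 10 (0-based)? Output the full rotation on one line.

Answer: opediV$encycl

Derivation:
All 13 rotations (rotation i = S[i:]+S[:i]):
  rot[0] = encyclopediV$
  rot[1] = ncyclopediV$e
  rot[2] = cyclopediV$en
  rot[3] = yclopediV$enc
  rot[4] = clopediV$ency
  rot[5] = lopediV$encyc
  rot[6] = opediV$encycl
  rot[7] = pediV$encyclo
  rot[8] = ediV$encyclop
  rot[9] = diV$encyclope
  rot[10] = iV$encycloped
  rot[11] = V$encyclopedi
  rot[12] = $encyclopediV
Sorted (with $ < everything):
  sorted[0] = $encyclopediV
  sorted[1] = V$encyclopedi
  sorted[2] = clopediV$ency
  sorted[3] = cyclopediV$en
  sorted[4] = diV$encyclope
  sorted[5] = ediV$encyclop
  sorted[6] = encyclopediV$
  sorted[7] = iV$encycloped
  sorted[8] = lopediV$encyc
  sorted[9] = ncyclopediV$e
  sorted[10] = opediV$encycl
  sorted[11] = pediV$encyclo
  sorted[12] = yclopediV$enc
sorted[10] = opediV$encycl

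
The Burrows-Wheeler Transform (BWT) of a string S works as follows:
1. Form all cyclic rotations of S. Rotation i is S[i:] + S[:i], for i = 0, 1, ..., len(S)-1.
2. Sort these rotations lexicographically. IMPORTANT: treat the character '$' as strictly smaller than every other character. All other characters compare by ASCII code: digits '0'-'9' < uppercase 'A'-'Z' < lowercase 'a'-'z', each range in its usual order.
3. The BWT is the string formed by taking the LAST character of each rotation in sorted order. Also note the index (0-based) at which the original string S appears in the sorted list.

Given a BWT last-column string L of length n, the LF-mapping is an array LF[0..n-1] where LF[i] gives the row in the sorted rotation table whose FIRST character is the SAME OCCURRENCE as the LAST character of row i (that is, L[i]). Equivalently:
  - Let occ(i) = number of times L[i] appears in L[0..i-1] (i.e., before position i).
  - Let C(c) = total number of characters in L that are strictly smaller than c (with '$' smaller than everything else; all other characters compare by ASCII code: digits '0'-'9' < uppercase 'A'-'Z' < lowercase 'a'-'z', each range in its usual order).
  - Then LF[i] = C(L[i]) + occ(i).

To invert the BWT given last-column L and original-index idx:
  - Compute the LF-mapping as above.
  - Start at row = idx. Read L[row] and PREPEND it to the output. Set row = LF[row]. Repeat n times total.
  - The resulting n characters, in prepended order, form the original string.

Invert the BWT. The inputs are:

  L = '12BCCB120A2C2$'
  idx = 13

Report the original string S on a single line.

Answer: CC12B22C20AB1$

Derivation:
LF mapping: 2 4 9 11 12 10 3 5 1 8 6 13 7 0
Walk LF starting at row 13, prepending L[row]:
  step 1: row=13, L[13]='$', prepend. Next row=LF[13]=0
  step 2: row=0, L[0]='1', prepend. Next row=LF[0]=2
  step 3: row=2, L[2]='B', prepend. Next row=LF[2]=9
  step 4: row=9, L[9]='A', prepend. Next row=LF[9]=8
  step 5: row=8, L[8]='0', prepend. Next row=LF[8]=1
  step 6: row=1, L[1]='2', prepend. Next row=LF[1]=4
  step 7: row=4, L[4]='C', prepend. Next row=LF[4]=12
  step 8: row=12, L[12]='2', prepend. Next row=LF[12]=7
  step 9: row=7, L[7]='2', prepend. Next row=LF[7]=5
  step 10: row=5, L[5]='B', prepend. Next row=LF[5]=10
  step 11: row=10, L[10]='2', prepend. Next row=LF[10]=6
  step 12: row=6, L[6]='1', prepend. Next row=LF[6]=3
  step 13: row=3, L[3]='C', prepend. Next row=LF[3]=11
  step 14: row=11, L[11]='C', prepend. Next row=LF[11]=13
Reversed output: CC12B22C20AB1$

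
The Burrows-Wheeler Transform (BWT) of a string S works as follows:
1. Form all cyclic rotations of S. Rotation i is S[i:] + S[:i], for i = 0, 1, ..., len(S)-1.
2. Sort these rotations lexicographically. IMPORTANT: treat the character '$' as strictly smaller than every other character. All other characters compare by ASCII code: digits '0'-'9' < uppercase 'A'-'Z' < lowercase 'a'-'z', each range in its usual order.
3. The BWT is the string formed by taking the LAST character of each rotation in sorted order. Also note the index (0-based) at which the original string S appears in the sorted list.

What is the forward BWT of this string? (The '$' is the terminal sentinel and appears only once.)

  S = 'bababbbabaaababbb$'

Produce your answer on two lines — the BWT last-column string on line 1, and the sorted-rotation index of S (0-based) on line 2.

All 18 rotations (rotation i = S[i:]+S[:i]):
  rot[0] = bababbbabaaababbb$
  rot[1] = ababbbabaaababbb$b
  rot[2] = babbbabaaababbb$ba
  rot[3] = abbbabaaababbb$bab
  rot[4] = bbbabaaababbb$baba
  rot[5] = bbabaaababbb$babab
  rot[6] = babaaababbb$bababb
  rot[7] = abaaababbb$bababbb
  rot[8] = baaababbb$bababbba
  rot[9] = aaababbb$bababbbab
  rot[10] = aababbb$bababbbaba
  rot[11] = ababbb$bababbbabaa
  rot[12] = babbb$bababbbabaaa
  rot[13] = abbb$bababbbabaaab
  rot[14] = bbb$bababbbabaaaba
  rot[15] = bb$bababbbabaaabab
  rot[16] = b$bababbbabaaababb
  rot[17] = $bababbbabaaababbb
Sorted (with $ < everything):
  sorted[0] = $bababbbabaaababbb  (last char: 'b')
  sorted[1] = aaababbb$bababbbab  (last char: 'b')
  sorted[2] = aababbb$bababbbaba  (last char: 'a')
  sorted[3] = abaaababbb$bababbb  (last char: 'b')
  sorted[4] = ababbb$bababbbabaa  (last char: 'a')
  sorted[5] = ababbbabaaababbb$b  (last char: 'b')
  sorted[6] = abbb$bababbbabaaab  (last char: 'b')
  sorted[7] = abbbabaaababbb$bab  (last char: 'b')
  sorted[8] = b$bababbbabaaababb  (last char: 'b')
  sorted[9] = baaababbb$bababbba  (last char: 'a')
  sorted[10] = babaaababbb$bababb  (last char: 'b')
  sorted[11] = bababbbabaaababbb$  (last char: '$')
  sorted[12] = babbb$bababbbabaaa  (last char: 'a')
  sorted[13] = babbbabaaababbb$ba  (last char: 'a')
  sorted[14] = bb$bababbbabaaabab  (last char: 'b')
  sorted[15] = bbabaaababbb$babab  (last char: 'b')
  sorted[16] = bbb$bababbbabaaaba  (last char: 'a')
  sorted[17] = bbbabaaababbb$baba  (last char: 'a')
Last column: bbababbbbab$aabbaa
Original string S is at sorted index 11

Answer: bbababbbbab$aabbaa
11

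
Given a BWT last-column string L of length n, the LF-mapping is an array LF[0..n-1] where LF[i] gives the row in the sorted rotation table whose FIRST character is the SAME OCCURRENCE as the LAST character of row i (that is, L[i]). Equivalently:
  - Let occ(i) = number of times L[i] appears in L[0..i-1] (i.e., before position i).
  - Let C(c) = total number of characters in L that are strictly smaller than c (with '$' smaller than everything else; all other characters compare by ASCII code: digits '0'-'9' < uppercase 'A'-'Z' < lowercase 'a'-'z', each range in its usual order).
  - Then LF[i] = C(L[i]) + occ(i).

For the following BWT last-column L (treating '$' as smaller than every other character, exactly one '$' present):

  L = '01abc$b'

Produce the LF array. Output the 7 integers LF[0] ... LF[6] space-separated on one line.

Char counts: '$':1, '0':1, '1':1, 'a':1, 'b':2, 'c':1
C (first-col start): C('$')=0, C('0')=1, C('1')=2, C('a')=3, C('b')=4, C('c')=6
L[0]='0': occ=0, LF[0]=C('0')+0=1+0=1
L[1]='1': occ=0, LF[1]=C('1')+0=2+0=2
L[2]='a': occ=0, LF[2]=C('a')+0=3+0=3
L[3]='b': occ=0, LF[3]=C('b')+0=4+0=4
L[4]='c': occ=0, LF[4]=C('c')+0=6+0=6
L[5]='$': occ=0, LF[5]=C('$')+0=0+0=0
L[6]='b': occ=1, LF[6]=C('b')+1=4+1=5

Answer: 1 2 3 4 6 0 5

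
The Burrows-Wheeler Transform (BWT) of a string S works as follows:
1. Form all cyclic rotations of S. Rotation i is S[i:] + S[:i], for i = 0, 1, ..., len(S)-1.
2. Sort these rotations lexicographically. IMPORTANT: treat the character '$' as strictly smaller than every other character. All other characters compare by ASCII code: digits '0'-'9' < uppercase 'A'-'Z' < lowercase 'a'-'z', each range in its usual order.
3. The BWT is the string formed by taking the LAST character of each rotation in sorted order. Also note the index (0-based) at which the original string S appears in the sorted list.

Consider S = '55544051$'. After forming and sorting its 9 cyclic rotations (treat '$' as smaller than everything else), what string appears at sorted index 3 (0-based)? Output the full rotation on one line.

All 9 rotations (rotation i = S[i:]+S[:i]):
  rot[0] = 55544051$
  rot[1] = 5544051$5
  rot[2] = 544051$55
  rot[3] = 44051$555
  rot[4] = 4051$5554
  rot[5] = 051$55544
  rot[6] = 51$555440
  rot[7] = 1$5554405
  rot[8] = $55544051
Sorted (with $ < everything):
  sorted[0] = $55544051
  sorted[1] = 051$55544
  sorted[2] = 1$5554405
  sorted[3] = 4051$5554
  sorted[4] = 44051$555
  sorted[5] = 51$555440
  sorted[6] = 544051$55
  sorted[7] = 5544051$5
  sorted[8] = 55544051$
sorted[3] = 4051$5554

Answer: 4051$5554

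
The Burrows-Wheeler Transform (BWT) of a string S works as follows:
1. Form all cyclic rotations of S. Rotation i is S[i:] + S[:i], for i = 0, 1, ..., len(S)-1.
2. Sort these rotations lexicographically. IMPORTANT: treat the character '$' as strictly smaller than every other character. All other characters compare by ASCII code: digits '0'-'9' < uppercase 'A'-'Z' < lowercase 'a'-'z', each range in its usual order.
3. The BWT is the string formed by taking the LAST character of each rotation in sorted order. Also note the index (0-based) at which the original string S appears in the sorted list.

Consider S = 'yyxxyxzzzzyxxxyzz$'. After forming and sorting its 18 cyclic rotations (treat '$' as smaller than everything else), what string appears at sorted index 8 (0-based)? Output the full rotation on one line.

Answer: yxxyxzzzzyxxxyzz$y

Derivation:
All 18 rotations (rotation i = S[i:]+S[:i]):
  rot[0] = yyxxyxzzzzyxxxyzz$
  rot[1] = yxxyxzzzzyxxxyzz$y
  rot[2] = xxyxzzzzyxxxyzz$yy
  rot[3] = xyxzzzzyxxxyzz$yyx
  rot[4] = yxzzzzyxxxyzz$yyxx
  rot[5] = xzzzzyxxxyzz$yyxxy
  rot[6] = zzzzyxxxyzz$yyxxyx
  rot[7] = zzzyxxxyzz$yyxxyxz
  rot[8] = zzyxxxyzz$yyxxyxzz
  rot[9] = zyxxxyzz$yyxxyxzzz
  rot[10] = yxxxyzz$yyxxyxzzzz
  rot[11] = xxxyzz$yyxxyxzzzzy
  rot[12] = xxyzz$yyxxyxzzzzyx
  rot[13] = xyzz$yyxxyxzzzzyxx
  rot[14] = yzz$yyxxyxzzzzyxxx
  rot[15] = zz$yyxxyxzzzzyxxxy
  rot[16] = z$yyxxyxzzzzyxxxyz
  rot[17] = $yyxxyxzzzzyxxxyzz
Sorted (with $ < everything):
  sorted[0] = $yyxxyxzzzzyxxxyzz
  sorted[1] = xxxyzz$yyxxyxzzzzy
  sorted[2] = xxyxzzzzyxxxyzz$yy
  sorted[3] = xxyzz$yyxxyxzzzzyx
  sorted[4] = xyxzzzzyxxxyzz$yyx
  sorted[5] = xyzz$yyxxyxzzzzyxx
  sorted[6] = xzzzzyxxxyzz$yyxxy
  sorted[7] = yxxxyzz$yyxxyxzzzz
  sorted[8] = yxxyxzzzzyxxxyzz$y
  sorted[9] = yxzzzzyxxxyzz$yyxx
  sorted[10] = yyxxyxzzzzyxxxyzz$
  sorted[11] = yzz$yyxxyxzzzzyxxx
  sorted[12] = z$yyxxyxzzzzyxxxyz
  sorted[13] = zyxxxyzz$yyxxyxzzz
  sorted[14] = zz$yyxxyxzzzzyxxxy
  sorted[15] = zzyxxxyzz$yyxxyxzz
  sorted[16] = zzzyxxxyzz$yyxxyxz
  sorted[17] = zzzzyxxxyzz$yyxxyx
sorted[8] = yxxyxzzzzyxxxyzz$y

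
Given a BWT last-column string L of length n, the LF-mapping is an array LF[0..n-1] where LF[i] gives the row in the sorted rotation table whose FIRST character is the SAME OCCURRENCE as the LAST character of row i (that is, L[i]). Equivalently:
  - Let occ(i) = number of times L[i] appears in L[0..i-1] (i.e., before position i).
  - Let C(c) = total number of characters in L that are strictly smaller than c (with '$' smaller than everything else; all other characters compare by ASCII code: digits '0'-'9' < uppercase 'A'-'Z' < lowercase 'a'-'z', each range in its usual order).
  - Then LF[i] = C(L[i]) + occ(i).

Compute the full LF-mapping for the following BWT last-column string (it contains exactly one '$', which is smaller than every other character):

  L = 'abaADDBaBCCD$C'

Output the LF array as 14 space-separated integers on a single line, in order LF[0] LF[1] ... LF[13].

Answer: 10 13 11 1 7 8 2 12 3 4 5 9 0 6

Derivation:
Char counts: '$':1, 'A':1, 'B':2, 'C':3, 'D':3, 'a':3, 'b':1
C (first-col start): C('$')=0, C('A')=1, C('B')=2, C('C')=4, C('D')=7, C('a')=10, C('b')=13
L[0]='a': occ=0, LF[0]=C('a')+0=10+0=10
L[1]='b': occ=0, LF[1]=C('b')+0=13+0=13
L[2]='a': occ=1, LF[2]=C('a')+1=10+1=11
L[3]='A': occ=0, LF[3]=C('A')+0=1+0=1
L[4]='D': occ=0, LF[4]=C('D')+0=7+0=7
L[5]='D': occ=1, LF[5]=C('D')+1=7+1=8
L[6]='B': occ=0, LF[6]=C('B')+0=2+0=2
L[7]='a': occ=2, LF[7]=C('a')+2=10+2=12
L[8]='B': occ=1, LF[8]=C('B')+1=2+1=3
L[9]='C': occ=0, LF[9]=C('C')+0=4+0=4
L[10]='C': occ=1, LF[10]=C('C')+1=4+1=5
L[11]='D': occ=2, LF[11]=C('D')+2=7+2=9
L[12]='$': occ=0, LF[12]=C('$')+0=0+0=0
L[13]='C': occ=2, LF[13]=C('C')+2=4+2=6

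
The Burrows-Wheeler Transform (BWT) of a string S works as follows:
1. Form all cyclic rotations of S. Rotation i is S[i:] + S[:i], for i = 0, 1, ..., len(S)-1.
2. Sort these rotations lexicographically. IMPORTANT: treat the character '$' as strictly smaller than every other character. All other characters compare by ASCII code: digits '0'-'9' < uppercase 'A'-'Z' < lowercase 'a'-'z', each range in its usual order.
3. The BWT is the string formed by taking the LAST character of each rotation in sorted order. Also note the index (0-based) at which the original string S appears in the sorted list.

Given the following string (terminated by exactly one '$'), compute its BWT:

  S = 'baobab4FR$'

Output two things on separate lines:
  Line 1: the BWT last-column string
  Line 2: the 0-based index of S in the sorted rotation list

Answer: Rb4Fbbao$a
8

Derivation:
All 10 rotations (rotation i = S[i:]+S[:i]):
  rot[0] = baobab4FR$
  rot[1] = aobab4FR$b
  rot[2] = obab4FR$ba
  rot[3] = bab4FR$bao
  rot[4] = ab4FR$baob
  rot[5] = b4FR$baoba
  rot[6] = 4FR$baobab
  rot[7] = FR$baobab4
  rot[8] = R$baobab4F
  rot[9] = $baobab4FR
Sorted (with $ < everything):
  sorted[0] = $baobab4FR  (last char: 'R')
  sorted[1] = 4FR$baobab  (last char: 'b')
  sorted[2] = FR$baobab4  (last char: '4')
  sorted[3] = R$baobab4F  (last char: 'F')
  sorted[4] = ab4FR$baob  (last char: 'b')
  sorted[5] = aobab4FR$b  (last char: 'b')
  sorted[6] = b4FR$baoba  (last char: 'a')
  sorted[7] = bab4FR$bao  (last char: 'o')
  sorted[8] = baobab4FR$  (last char: '$')
  sorted[9] = obab4FR$ba  (last char: 'a')
Last column: Rb4Fbbao$a
Original string S is at sorted index 8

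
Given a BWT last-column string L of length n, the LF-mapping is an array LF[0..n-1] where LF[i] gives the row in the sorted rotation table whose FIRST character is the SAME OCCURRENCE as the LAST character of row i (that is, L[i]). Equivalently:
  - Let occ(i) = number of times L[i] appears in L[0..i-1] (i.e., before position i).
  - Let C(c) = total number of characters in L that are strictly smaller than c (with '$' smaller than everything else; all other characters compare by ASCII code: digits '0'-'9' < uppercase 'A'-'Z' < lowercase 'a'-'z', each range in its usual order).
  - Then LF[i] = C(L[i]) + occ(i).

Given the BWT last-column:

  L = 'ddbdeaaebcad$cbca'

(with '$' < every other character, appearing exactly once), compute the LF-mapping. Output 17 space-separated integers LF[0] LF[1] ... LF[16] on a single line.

Char counts: '$':1, 'a':4, 'b':3, 'c':3, 'd':4, 'e':2
C (first-col start): C('$')=0, C('a')=1, C('b')=5, C('c')=8, C('d')=11, C('e')=15
L[0]='d': occ=0, LF[0]=C('d')+0=11+0=11
L[1]='d': occ=1, LF[1]=C('d')+1=11+1=12
L[2]='b': occ=0, LF[2]=C('b')+0=5+0=5
L[3]='d': occ=2, LF[3]=C('d')+2=11+2=13
L[4]='e': occ=0, LF[4]=C('e')+0=15+0=15
L[5]='a': occ=0, LF[5]=C('a')+0=1+0=1
L[6]='a': occ=1, LF[6]=C('a')+1=1+1=2
L[7]='e': occ=1, LF[7]=C('e')+1=15+1=16
L[8]='b': occ=1, LF[8]=C('b')+1=5+1=6
L[9]='c': occ=0, LF[9]=C('c')+0=8+0=8
L[10]='a': occ=2, LF[10]=C('a')+2=1+2=3
L[11]='d': occ=3, LF[11]=C('d')+3=11+3=14
L[12]='$': occ=0, LF[12]=C('$')+0=0+0=0
L[13]='c': occ=1, LF[13]=C('c')+1=8+1=9
L[14]='b': occ=2, LF[14]=C('b')+2=5+2=7
L[15]='c': occ=2, LF[15]=C('c')+2=8+2=10
L[16]='a': occ=3, LF[16]=C('a')+3=1+3=4

Answer: 11 12 5 13 15 1 2 16 6 8 3 14 0 9 7 10 4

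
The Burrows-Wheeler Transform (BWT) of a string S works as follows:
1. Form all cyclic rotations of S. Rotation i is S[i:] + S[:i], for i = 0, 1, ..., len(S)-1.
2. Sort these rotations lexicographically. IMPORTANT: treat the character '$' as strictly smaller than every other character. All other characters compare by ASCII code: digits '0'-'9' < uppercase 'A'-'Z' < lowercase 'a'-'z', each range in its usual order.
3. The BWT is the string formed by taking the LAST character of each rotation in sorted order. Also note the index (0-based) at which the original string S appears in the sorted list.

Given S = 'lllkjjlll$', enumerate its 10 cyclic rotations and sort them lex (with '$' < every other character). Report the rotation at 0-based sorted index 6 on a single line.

Answer: ll$lllkjjl

Derivation:
All 10 rotations (rotation i = S[i:]+S[:i]):
  rot[0] = lllkjjlll$
  rot[1] = llkjjlll$l
  rot[2] = lkjjlll$ll
  rot[3] = kjjlll$lll
  rot[4] = jjlll$lllk
  rot[5] = jlll$lllkj
  rot[6] = lll$lllkjj
  rot[7] = ll$lllkjjl
  rot[8] = l$lllkjjll
  rot[9] = $lllkjjlll
Sorted (with $ < everything):
  sorted[0] = $lllkjjlll
  sorted[1] = jjlll$lllk
  sorted[2] = jlll$lllkj
  sorted[3] = kjjlll$lll
  sorted[4] = l$lllkjjll
  sorted[5] = lkjjlll$ll
  sorted[6] = ll$lllkjjl
  sorted[7] = llkjjlll$l
  sorted[8] = lll$lllkjj
  sorted[9] = lllkjjlll$
sorted[6] = ll$lllkjjl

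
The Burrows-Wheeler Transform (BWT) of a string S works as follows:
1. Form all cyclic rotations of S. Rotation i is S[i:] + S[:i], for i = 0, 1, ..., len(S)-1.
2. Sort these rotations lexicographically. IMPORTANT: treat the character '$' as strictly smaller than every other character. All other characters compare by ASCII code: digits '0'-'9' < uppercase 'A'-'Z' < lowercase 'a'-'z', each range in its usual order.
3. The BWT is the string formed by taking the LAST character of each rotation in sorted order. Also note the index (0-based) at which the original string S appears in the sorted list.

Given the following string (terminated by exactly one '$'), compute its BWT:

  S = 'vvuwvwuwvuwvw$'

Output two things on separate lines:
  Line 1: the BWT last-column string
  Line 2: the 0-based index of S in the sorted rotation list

All 14 rotations (rotation i = S[i:]+S[:i]):
  rot[0] = vvuwvwuwvuwvw$
  rot[1] = vuwvwuwvuwvw$v
  rot[2] = uwvwuwvuwvw$vv
  rot[3] = wvwuwvuwvw$vvu
  rot[4] = vwuwvuwvw$vvuw
  rot[5] = wuwvuwvw$vvuwv
  rot[6] = uwvuwvw$vvuwvw
  rot[7] = wvuwvw$vvuwvwu
  rot[8] = vuwvw$vvuwvwuw
  rot[9] = uwvw$vvuwvwuwv
  rot[10] = wvw$vvuwvwuwvu
  rot[11] = vw$vvuwvwuwvuw
  rot[12] = w$vvuwvwuwvuwv
  rot[13] = $vvuwvwuwvuwvw
Sorted (with $ < everything):
  sorted[0] = $vvuwvwuwvuwvw  (last char: 'w')
  sorted[1] = uwvuwvw$vvuwvw  (last char: 'w')
  sorted[2] = uwvw$vvuwvwuwv  (last char: 'v')
  sorted[3] = uwvwuwvuwvw$vv  (last char: 'v')
  sorted[4] = vuwvw$vvuwvwuw  (last char: 'w')
  sorted[5] = vuwvwuwvuwvw$v  (last char: 'v')
  sorted[6] = vvuwvwuwvuwvw$  (last char: '$')
  sorted[7] = vw$vvuwvwuwvuw  (last char: 'w')
  sorted[8] = vwuwvuwvw$vvuw  (last char: 'w')
  sorted[9] = w$vvuwvwuwvuwv  (last char: 'v')
  sorted[10] = wuwvuwvw$vvuwv  (last char: 'v')
  sorted[11] = wvuwvw$vvuwvwu  (last char: 'u')
  sorted[12] = wvw$vvuwvwuwvu  (last char: 'u')
  sorted[13] = wvwuwvuwvw$vvu  (last char: 'u')
Last column: wwvvwv$wwvvuuu
Original string S is at sorted index 6

Answer: wwvvwv$wwvvuuu
6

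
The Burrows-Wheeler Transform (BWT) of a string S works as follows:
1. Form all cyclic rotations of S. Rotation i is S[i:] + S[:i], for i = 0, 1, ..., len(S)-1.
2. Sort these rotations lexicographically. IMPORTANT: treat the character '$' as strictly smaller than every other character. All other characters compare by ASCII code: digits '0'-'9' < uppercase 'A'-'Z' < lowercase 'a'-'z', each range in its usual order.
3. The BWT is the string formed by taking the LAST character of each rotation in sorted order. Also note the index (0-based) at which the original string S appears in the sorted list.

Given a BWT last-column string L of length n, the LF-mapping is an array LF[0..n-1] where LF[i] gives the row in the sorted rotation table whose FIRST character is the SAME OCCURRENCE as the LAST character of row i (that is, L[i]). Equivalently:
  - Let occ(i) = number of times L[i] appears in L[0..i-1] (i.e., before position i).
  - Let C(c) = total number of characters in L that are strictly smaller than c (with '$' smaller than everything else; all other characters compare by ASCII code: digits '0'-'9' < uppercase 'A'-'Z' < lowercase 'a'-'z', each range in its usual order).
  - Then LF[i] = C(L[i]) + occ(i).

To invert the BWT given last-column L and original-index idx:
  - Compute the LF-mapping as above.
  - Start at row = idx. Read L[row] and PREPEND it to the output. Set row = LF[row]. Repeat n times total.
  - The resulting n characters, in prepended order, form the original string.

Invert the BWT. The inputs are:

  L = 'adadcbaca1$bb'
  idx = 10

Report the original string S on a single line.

LF mapping: 2 11 3 12 9 6 4 10 5 1 0 7 8
Walk LF starting at row 10, prepending L[row]:
  step 1: row=10, L[10]='$', prepend. Next row=LF[10]=0
  step 2: row=0, L[0]='a', prepend. Next row=LF[0]=2
  step 3: row=2, L[2]='a', prepend. Next row=LF[2]=3
  step 4: row=3, L[3]='d', prepend. Next row=LF[3]=12
  step 5: row=12, L[12]='b', prepend. Next row=LF[12]=8
  step 6: row=8, L[8]='a', prepend. Next row=LF[8]=5
  step 7: row=5, L[5]='b', prepend. Next row=LF[5]=6
  step 8: row=6, L[6]='a', prepend. Next row=LF[6]=4
  step 9: row=4, L[4]='c', prepend. Next row=LF[4]=9
  step 10: row=9, L[9]='1', prepend. Next row=LF[9]=1
  step 11: row=1, L[1]='d', prepend. Next row=LF[1]=11
  step 12: row=11, L[11]='b', prepend. Next row=LF[11]=7
  step 13: row=7, L[7]='c', prepend. Next row=LF[7]=10
Reversed output: cbd1cababdaa$

Answer: cbd1cababdaa$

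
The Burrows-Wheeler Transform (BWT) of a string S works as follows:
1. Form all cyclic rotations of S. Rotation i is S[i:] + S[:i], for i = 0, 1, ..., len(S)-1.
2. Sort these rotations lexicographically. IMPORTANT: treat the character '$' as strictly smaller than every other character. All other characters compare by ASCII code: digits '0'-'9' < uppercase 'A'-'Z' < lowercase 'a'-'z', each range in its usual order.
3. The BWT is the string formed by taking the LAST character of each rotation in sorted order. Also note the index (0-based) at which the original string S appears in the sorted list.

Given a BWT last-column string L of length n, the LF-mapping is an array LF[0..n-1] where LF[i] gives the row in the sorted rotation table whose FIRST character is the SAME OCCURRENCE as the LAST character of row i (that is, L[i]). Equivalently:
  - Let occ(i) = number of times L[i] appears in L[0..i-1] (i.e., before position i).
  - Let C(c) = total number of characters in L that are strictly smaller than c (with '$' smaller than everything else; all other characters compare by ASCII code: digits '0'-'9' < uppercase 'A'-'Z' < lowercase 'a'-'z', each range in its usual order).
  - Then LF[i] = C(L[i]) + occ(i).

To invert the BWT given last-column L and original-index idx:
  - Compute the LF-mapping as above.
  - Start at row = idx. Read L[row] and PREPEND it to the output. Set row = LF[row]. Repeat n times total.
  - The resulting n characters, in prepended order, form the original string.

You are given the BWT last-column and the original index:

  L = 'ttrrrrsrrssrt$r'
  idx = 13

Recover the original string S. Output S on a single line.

Answer: trrrrrrsssrrtt$

Derivation:
LF mapping: 12 13 1 2 3 4 9 5 6 10 11 7 14 0 8
Walk LF starting at row 13, prepending L[row]:
  step 1: row=13, L[13]='$', prepend. Next row=LF[13]=0
  step 2: row=0, L[0]='t', prepend. Next row=LF[0]=12
  step 3: row=12, L[12]='t', prepend. Next row=LF[12]=14
  step 4: row=14, L[14]='r', prepend. Next row=LF[14]=8
  step 5: row=8, L[8]='r', prepend. Next row=LF[8]=6
  step 6: row=6, L[6]='s', prepend. Next row=LF[6]=9
  step 7: row=9, L[9]='s', prepend. Next row=LF[9]=10
  step 8: row=10, L[10]='s', prepend. Next row=LF[10]=11
  step 9: row=11, L[11]='r', prepend. Next row=LF[11]=7
  step 10: row=7, L[7]='r', prepend. Next row=LF[7]=5
  step 11: row=5, L[5]='r', prepend. Next row=LF[5]=4
  step 12: row=4, L[4]='r', prepend. Next row=LF[4]=3
  step 13: row=3, L[3]='r', prepend. Next row=LF[3]=2
  step 14: row=2, L[2]='r', prepend. Next row=LF[2]=1
  step 15: row=1, L[1]='t', prepend. Next row=LF[1]=13
Reversed output: trrrrrrsssrrtt$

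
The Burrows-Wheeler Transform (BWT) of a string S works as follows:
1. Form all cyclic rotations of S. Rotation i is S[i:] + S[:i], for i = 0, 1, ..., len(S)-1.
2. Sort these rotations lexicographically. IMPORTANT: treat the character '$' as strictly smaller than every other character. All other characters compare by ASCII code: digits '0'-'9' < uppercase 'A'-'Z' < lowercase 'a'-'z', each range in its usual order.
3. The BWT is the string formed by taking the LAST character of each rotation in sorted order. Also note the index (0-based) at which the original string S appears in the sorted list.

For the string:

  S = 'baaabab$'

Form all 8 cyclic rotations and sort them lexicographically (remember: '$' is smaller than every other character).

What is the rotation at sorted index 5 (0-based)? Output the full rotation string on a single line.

Answer: b$baaaba

Derivation:
All 8 rotations (rotation i = S[i:]+S[:i]):
  rot[0] = baaabab$
  rot[1] = aaabab$b
  rot[2] = aabab$ba
  rot[3] = abab$baa
  rot[4] = bab$baaa
  rot[5] = ab$baaab
  rot[6] = b$baaaba
  rot[7] = $baaabab
Sorted (with $ < everything):
  sorted[0] = $baaabab
  sorted[1] = aaabab$b
  sorted[2] = aabab$ba
  sorted[3] = ab$baaab
  sorted[4] = abab$baa
  sorted[5] = b$baaaba
  sorted[6] = baaabab$
  sorted[7] = bab$baaa
sorted[5] = b$baaaba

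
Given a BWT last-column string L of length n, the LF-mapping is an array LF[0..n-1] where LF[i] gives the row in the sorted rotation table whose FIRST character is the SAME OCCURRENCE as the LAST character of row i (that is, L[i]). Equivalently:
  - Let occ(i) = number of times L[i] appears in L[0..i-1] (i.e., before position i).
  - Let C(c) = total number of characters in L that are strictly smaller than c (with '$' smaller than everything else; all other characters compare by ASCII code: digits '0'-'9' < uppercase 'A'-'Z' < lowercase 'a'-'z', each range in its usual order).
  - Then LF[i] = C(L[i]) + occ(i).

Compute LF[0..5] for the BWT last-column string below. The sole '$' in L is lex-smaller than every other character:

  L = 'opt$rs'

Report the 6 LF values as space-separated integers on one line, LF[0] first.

Char counts: '$':1, 'o':1, 'p':1, 'r':1, 's':1, 't':1
C (first-col start): C('$')=0, C('o')=1, C('p')=2, C('r')=3, C('s')=4, C('t')=5
L[0]='o': occ=0, LF[0]=C('o')+0=1+0=1
L[1]='p': occ=0, LF[1]=C('p')+0=2+0=2
L[2]='t': occ=0, LF[2]=C('t')+0=5+0=5
L[3]='$': occ=0, LF[3]=C('$')+0=0+0=0
L[4]='r': occ=0, LF[4]=C('r')+0=3+0=3
L[5]='s': occ=0, LF[5]=C('s')+0=4+0=4

Answer: 1 2 5 0 3 4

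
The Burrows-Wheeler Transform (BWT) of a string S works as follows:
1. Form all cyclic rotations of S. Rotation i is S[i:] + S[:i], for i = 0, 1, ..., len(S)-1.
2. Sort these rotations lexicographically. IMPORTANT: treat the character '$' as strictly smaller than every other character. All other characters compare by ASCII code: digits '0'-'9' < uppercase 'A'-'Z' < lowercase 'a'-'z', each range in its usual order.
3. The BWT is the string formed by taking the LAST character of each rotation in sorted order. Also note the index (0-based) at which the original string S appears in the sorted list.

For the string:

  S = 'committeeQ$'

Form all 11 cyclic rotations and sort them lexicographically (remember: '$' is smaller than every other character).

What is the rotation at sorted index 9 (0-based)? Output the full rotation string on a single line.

All 11 rotations (rotation i = S[i:]+S[:i]):
  rot[0] = committeeQ$
  rot[1] = ommitteeQ$c
  rot[2] = mmitteeQ$co
  rot[3] = mitteeQ$com
  rot[4] = itteeQ$comm
  rot[5] = tteeQ$commi
  rot[6] = teeQ$commit
  rot[7] = eeQ$committ
  rot[8] = eQ$committe
  rot[9] = Q$committee
  rot[10] = $committeeQ
Sorted (with $ < everything):
  sorted[0] = $committeeQ
  sorted[1] = Q$committee
  sorted[2] = committeeQ$
  sorted[3] = eQ$committe
  sorted[4] = eeQ$committ
  sorted[5] = itteeQ$comm
  sorted[6] = mitteeQ$com
  sorted[7] = mmitteeQ$co
  sorted[8] = ommitteeQ$c
  sorted[9] = teeQ$commit
  sorted[10] = tteeQ$commi
sorted[9] = teeQ$commit

Answer: teeQ$commit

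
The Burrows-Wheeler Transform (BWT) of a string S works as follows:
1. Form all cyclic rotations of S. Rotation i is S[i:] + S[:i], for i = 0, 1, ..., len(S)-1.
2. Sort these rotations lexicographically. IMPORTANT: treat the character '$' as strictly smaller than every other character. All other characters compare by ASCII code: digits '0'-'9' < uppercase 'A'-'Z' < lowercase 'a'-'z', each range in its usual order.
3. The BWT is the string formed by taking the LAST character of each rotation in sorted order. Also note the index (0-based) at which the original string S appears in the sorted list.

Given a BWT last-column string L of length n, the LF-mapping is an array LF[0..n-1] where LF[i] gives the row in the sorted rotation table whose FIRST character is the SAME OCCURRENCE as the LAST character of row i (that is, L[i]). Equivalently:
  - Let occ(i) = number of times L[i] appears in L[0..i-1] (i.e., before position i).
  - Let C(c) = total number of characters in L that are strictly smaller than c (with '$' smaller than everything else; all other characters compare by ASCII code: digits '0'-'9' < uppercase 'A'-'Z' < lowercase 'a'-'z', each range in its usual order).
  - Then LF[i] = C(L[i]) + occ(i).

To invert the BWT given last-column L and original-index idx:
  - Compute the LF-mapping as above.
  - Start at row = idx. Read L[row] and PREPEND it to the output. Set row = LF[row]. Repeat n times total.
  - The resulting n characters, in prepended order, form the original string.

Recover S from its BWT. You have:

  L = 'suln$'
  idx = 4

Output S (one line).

LF mapping: 3 4 1 2 0
Walk LF starting at row 4, prepending L[row]:
  step 1: row=4, L[4]='$', prepend. Next row=LF[4]=0
  step 2: row=0, L[0]='s', prepend. Next row=LF[0]=3
  step 3: row=3, L[3]='n', prepend. Next row=LF[3]=2
  step 4: row=2, L[2]='l', prepend. Next row=LF[2]=1
  step 5: row=1, L[1]='u', prepend. Next row=LF[1]=4
Reversed output: ulns$

Answer: ulns$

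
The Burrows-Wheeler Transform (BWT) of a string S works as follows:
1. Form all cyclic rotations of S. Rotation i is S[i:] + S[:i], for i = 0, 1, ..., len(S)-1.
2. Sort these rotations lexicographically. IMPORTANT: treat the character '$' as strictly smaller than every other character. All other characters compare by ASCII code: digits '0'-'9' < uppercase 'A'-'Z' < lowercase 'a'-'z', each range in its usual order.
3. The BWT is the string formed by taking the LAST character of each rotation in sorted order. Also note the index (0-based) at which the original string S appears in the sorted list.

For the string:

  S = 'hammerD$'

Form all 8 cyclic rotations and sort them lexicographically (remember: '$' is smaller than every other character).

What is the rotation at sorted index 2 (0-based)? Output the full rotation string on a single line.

Answer: ammerD$h

Derivation:
All 8 rotations (rotation i = S[i:]+S[:i]):
  rot[0] = hammerD$
  rot[1] = ammerD$h
  rot[2] = mmerD$ha
  rot[3] = merD$ham
  rot[4] = erD$hamm
  rot[5] = rD$hamme
  rot[6] = D$hammer
  rot[7] = $hammerD
Sorted (with $ < everything):
  sorted[0] = $hammerD
  sorted[1] = D$hammer
  sorted[2] = ammerD$h
  sorted[3] = erD$hamm
  sorted[4] = hammerD$
  sorted[5] = merD$ham
  sorted[6] = mmerD$ha
  sorted[7] = rD$hamme
sorted[2] = ammerD$h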